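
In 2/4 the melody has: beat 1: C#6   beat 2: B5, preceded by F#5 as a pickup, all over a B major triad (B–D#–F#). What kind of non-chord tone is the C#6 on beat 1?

The harmony at that moment is B major triad (B, D#, F#); C#6 is not a chord tone.
It is approached by leap up from F#5 and left by step down to B5.
Leap in, step out, metrically accented — an appoggiatura.

Appoggiatura.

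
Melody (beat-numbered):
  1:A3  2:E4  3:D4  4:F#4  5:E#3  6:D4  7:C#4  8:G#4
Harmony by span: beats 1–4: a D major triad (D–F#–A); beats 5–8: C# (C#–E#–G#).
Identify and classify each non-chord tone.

The harmony at that moment is D major triad (D, F#, A); E4 is not a chord tone.
It is approached by leap up from A3 and left by step down to D4.
Leap in, step out — an appoggiatura.
The harmony at that moment is C# major triad (C#, E#, G#); D4 is not a chord tone.
It is approached by leap up from E#3 and left by step down to C#4.
Leap in, step out — an appoggiatura.

E4 (beat 2) — appoggiatura; D4 (beat 6) — appoggiatura.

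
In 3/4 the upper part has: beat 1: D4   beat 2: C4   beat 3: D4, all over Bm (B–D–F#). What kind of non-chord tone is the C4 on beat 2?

The harmony at that moment is B minor triad (B, D, F#); C4 is not a chord tone.
It is approached by step down from D4 and left by step up to D4.
Step away and step back to the same note — a neighbor tone (lower neighbor).

Lower neighbor tone.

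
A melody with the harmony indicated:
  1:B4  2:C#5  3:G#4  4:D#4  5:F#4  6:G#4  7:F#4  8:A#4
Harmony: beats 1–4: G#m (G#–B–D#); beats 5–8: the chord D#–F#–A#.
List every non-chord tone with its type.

C#5 (beat 2) — escape tone; G#4 (beat 6) — neighbor tone.

The harmony at that moment is G# minor triad (G#, B, D#); C#5 is not a chord tone.
It is approached by step up from B4 and left by leap down to G#4.
Step in, leap out — an escape tone.
The harmony at that moment is D# minor triad (D#, F#, A#); G#4 is not a chord tone.
It is approached by step up from F#4 and left by step down to F#4.
Step away and step back to the same note — a neighbor tone (upper neighbor).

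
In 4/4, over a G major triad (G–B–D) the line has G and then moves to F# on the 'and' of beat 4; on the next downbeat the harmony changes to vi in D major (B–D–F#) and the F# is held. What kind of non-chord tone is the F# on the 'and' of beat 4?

Anticipation.

The harmony at that moment is G major triad (G, B, D); F# is not a chord tone.
It is approached by step down from G and then sustained as the same pitch into the next harmony.
Arriving early and becoming a chord tone when the harmony changes — an anticipation.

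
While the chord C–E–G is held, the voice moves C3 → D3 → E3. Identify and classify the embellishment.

The harmony at that moment is C major triad (C, E, G); D3 is not a chord tone.
It is approached by step up from C3 and left by step up to E3.
Step in, step out in the same direction — a passing tone.

D3 is a passing tone.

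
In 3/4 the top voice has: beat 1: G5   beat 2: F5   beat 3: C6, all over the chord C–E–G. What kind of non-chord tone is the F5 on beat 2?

Escape tone.

The harmony at that moment is C major triad (C, E, G); F5 is not a chord tone.
It is approached by step down from G5 and left by leap up to C6.
Step in, leap out, on a weak beat — an escape tone.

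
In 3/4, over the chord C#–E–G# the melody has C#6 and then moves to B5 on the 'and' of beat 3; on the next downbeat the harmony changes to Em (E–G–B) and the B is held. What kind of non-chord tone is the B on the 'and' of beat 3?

Anticipation.

The harmony at that moment is C# minor triad (C#, E, G#); B5 is not a chord tone.
It is approached by step down from C#6 and then sustained as the same pitch into the next harmony.
Arriving early and becoming a chord tone when the harmony changes — an anticipation.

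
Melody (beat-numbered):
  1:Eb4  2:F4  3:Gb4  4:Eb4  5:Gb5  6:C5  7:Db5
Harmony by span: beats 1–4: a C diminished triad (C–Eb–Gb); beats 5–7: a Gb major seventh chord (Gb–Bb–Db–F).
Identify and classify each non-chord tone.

F4 (beat 2) — passing tone; C5 (beat 6) — appoggiatura.

The harmony at that moment is C diminished triad (C, Eb, Gb); F4 is not a chord tone.
It is approached by step up from Eb4 and left by step up to Gb4.
Step in, step out in the same direction — a passing tone.
The harmony at that moment is Gb major seventh chord (Gb, Bb, Db, F); C5 is not a chord tone.
It is approached by leap down from Gb5 and left by step up to Db5.
Leap in, step out — an appoggiatura.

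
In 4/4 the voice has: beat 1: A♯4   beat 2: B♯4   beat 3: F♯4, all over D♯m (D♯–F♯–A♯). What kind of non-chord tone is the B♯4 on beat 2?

Escape tone.

The harmony at that moment is D♯ minor triad (D♯, F♯, A♯); B♯4 is not a chord tone.
It is approached by step up from A♯4 and left by leap down to F♯4.
Step in, leap out, on a weak beat — an escape tone.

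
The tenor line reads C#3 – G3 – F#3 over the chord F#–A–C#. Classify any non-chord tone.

G3 is an appoggiatura.

The harmony at that moment is F# minor triad (F#, A, C#); G3 is not a chord tone.
It is approached by leap up from C#3 and left by step down to F#3.
Leap in, step out — an appoggiatura.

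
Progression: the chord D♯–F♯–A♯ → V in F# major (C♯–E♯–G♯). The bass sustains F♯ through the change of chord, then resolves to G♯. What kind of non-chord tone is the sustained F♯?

The harmony at that moment is C♯ major triad (C♯, E♯, G♯); F♯ is not a chord tone.
It is held over (the same pitch as the preceding F♯) and left by step up to G♯.
Held over from the previous chord and resolving up by step — a retardation.

F♯ is a retardation.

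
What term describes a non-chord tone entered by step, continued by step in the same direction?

Passing tone.

Approach: by step. Departure: by step, continuing in the same direction.
Stepwise on both sides with no change of direction means the note fills in the space between two different chord tones — a passing tone. (Had it turned back to its starting note it would be a neighbor tone instead.)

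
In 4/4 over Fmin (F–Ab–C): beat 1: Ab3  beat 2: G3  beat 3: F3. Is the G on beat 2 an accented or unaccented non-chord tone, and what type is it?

The harmony at that moment is F minor triad (F, Ab, C); G3 is not a chord tone.
It is approached by step down from Ab3 and left by step down to F3.
Step in, step out in the same direction — a passing tone.
It falls on a weak beat, so it is unaccented.

Unaccented passing tone.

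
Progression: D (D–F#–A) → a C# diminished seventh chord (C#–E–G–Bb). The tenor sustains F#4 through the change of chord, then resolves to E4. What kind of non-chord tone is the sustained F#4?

The harmony at that moment is C# diminished seventh chord (C#, E, G, Bb); F#4 is not a chord tone.
It is held over (the same pitch as the preceding F#4) and left by step down to E4.
Held over from the previous chord and resolving down by step — a suspension.

F#4 is a suspension.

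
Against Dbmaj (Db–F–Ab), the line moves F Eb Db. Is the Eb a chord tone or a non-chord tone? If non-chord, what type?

The harmony at that moment is Db major triad (Db, F, Ab); Eb is not a chord tone.
It is approached by step down from F and left by step down to Db.
Step in, step out in the same direction — a passing tone.

Non-chord tone — a passing tone.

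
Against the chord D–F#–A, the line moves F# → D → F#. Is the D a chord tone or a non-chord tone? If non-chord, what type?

D major triad contains D, F#, A; D is the root, so it is a chord tone.

Chord tone (the root of D major triad).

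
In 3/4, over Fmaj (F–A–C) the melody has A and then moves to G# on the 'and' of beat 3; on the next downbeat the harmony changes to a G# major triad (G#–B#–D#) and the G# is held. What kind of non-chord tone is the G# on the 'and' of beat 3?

The harmony at that moment is F major triad (F, A, C); G# is not a chord tone.
It is approached by step down from A and then sustained as the same pitch into the next harmony.
Arriving early and becoming a chord tone when the harmony changes — an anticipation.

Anticipation.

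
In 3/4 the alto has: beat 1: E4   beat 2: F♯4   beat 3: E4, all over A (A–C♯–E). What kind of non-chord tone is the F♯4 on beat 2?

Upper neighbor tone.

The harmony at that moment is A major triad (A, C♯, E); F♯4 is not a chord tone.
It is approached by step up from E4 and left by step down to E4.
Step away and step back to the same note — a neighbor tone (upper neighbor).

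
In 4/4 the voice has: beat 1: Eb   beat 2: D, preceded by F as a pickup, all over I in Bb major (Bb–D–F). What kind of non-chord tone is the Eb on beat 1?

The harmony at that moment is Bb major triad (Bb, D, F); Eb is not a chord tone.
It is approached by step down from F and left by step down to D.
Step in, step out in the same direction — a passing tone.

Passing tone.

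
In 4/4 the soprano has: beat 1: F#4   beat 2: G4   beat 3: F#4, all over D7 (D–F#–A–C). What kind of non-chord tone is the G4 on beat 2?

Upper neighbor tone.

The harmony at that moment is D dominant seventh chord (D, F#, A, C); G4 is not a chord tone.
It is approached by step up from F#4 and left by step down to F#4.
Step away and step back to the same note — a neighbor tone (upper neighbor).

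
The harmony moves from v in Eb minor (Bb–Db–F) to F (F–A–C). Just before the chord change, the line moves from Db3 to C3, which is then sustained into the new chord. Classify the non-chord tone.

C3 is an anticipation.

The harmony at that moment is Bb minor triad (Bb, Db, F); C3 is not a chord tone.
It is approached by step down from Db3 and then sustained as the same pitch into the next harmony.
Arriving early and becoming a chord tone when the harmony changes — an anticipation.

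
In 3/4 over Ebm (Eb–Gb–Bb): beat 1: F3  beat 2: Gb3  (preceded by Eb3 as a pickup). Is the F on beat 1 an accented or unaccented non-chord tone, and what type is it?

Accented passing tone.

The harmony at that moment is Eb minor triad (Eb, Gb, Bb); F3 is not a chord tone.
It is approached by step up from Eb3 and left by step up to Gb3.
Step in, step out in the same direction — a passing tone.
It falls on the downbeat, so it is accented.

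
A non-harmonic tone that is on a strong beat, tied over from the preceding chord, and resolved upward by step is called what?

Retardation.

Approach: by preparation — the pitch is first a chord tone, then held (tied or repeated) while the harmony changes under it. Departure: up by step. Metric position: strong.
A prepared dissonance that resolves upward by step — a retardation. (The same figure resolving downward would be a suspension.)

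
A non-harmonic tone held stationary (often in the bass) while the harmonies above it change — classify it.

Approach: none. Departure: none — a single pitch is sustained while the chords change around it, passing through harmonies that do not contain it.
No melodic motion at all; the dissonance is created entirely by the moving harmonies against the stationary note — a pedal tone (pedal point).

Pedal tone.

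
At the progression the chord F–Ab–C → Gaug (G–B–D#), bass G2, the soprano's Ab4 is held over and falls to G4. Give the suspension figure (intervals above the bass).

At the second chord the bass is G2. The suspended Ab4 lies a ninth above the bass; after resolving down by step to G4, the interval above the bass becomes an octave.
Suspension figures are named by those two intervals: 9–8.

9–8 suspension.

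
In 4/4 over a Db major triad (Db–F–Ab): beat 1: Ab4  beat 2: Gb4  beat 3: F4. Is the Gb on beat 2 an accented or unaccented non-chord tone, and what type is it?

Unaccented passing tone.

The harmony at that moment is Db major triad (Db, F, Ab); Gb4 is not a chord tone.
It is approached by step down from Ab4 and left by step down to F4.
Step in, step out in the same direction — a passing tone.
It falls on a weak beat, so it is unaccented.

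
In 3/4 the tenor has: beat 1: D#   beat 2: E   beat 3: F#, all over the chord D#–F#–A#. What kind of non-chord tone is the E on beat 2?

Passing tone.

The harmony at that moment is D# minor triad (D#, F#, A#); E is not a chord tone.
It is approached by step up from D# and left by step up to F#.
Step in, step out in the same direction — a passing tone.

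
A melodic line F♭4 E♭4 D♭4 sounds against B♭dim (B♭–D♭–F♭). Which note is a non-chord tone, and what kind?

E♭4 is a passing tone.

The harmony at that moment is B♭ diminished triad (B♭, D♭, F♭); E♭4 is not a chord tone.
It is approached by step down from F♭4 and left by step down to D♭4.
Step in, step out in the same direction — a passing tone.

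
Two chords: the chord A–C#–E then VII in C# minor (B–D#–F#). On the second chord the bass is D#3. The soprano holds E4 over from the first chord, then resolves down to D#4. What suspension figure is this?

At the second chord the bass is D#3. The suspended E4 lies a ninth above the bass; after resolving down by step to D#4, the interval above the bass becomes an octave.
Suspension figures are named by those two intervals: 9–8.

9–8 suspension.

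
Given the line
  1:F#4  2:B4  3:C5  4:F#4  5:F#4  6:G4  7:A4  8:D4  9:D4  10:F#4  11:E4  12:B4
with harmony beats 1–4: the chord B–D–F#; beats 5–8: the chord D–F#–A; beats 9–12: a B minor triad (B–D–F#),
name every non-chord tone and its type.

The harmony at that moment is B minor triad (B, D, F#); C5 is not a chord tone.
It is approached by step up from B4 and left by leap down to F#4.
Step in, leap out — an escape tone.
The harmony at that moment is D major triad (D, F#, A); G4 is not a chord tone.
It is approached by step up from F#4 and left by step up to A4.
Step in, step out in the same direction — a passing tone.
The harmony at that moment is B minor triad (B, D, F#); E4 is not a chord tone.
It is approached by step down from F#4 and left by leap up to B4.
Step in, leap out — an escape tone.

C5 (beat 3) — escape tone; G4 (beat 6) — passing tone; E4 (beat 11) — escape tone.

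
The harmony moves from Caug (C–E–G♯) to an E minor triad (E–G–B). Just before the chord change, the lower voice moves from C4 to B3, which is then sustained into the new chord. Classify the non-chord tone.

The harmony at that moment is C augmented triad (C, E, G♯); B3 is not a chord tone.
It is approached by step down from C4 and then sustained as the same pitch into the next harmony.
Arriving early and becoming a chord tone when the harmony changes — an anticipation.

B3 is an anticipation.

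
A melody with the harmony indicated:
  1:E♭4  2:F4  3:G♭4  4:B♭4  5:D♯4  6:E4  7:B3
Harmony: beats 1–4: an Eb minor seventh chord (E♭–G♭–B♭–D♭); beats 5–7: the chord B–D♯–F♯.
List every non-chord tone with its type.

F4 (beat 2) — passing tone; E4 (beat 6) — escape tone.

The harmony at that moment is E♭ minor seventh chord (E♭, G♭, B♭, D♭); F4 is not a chord tone.
It is approached by step up from E♭4 and left by step up to G♭4.
Step in, step out in the same direction — a passing tone.
The harmony at that moment is B major triad (B, D♯, F♯); E4 is not a chord tone.
It is approached by step up from D♯4 and left by leap down to B3.
Step in, leap out — an escape tone.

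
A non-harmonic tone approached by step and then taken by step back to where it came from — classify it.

Neighbor tone.

Approach: by step. Departure: by step in the opposite direction, back to the starting pitch.
Stepwise on both sides but reversing to return to the same chord tone — a neighbor tone. (Had it continued onward in the same direction it would be a passing tone instead.)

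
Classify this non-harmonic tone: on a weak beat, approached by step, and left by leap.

Escape tone.

Approach: by step. Departure: by leap. Metric position: weak.
Step in, leap out, from a weak position — an escape tone (échappée). (It is the mirror image of the appoggiatura, which leaps in and steps out on a strong beat.)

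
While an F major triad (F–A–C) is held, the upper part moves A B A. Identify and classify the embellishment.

B is a neighbor tone.

The harmony at that moment is F major triad (F, A, C); B is not a chord tone.
It is approached by step up from A and left by step down to A.
Step away and step back to the same note — a neighbor tone (upper neighbor).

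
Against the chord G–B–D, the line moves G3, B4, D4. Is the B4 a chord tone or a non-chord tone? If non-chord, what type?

Chord tone (the third of G major triad).

G major triad contains G, B, D; B is the third, so it is a chord tone.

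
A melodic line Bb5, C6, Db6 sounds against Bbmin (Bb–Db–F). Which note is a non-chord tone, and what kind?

C6 is a passing tone.

The harmony at that moment is Bb minor triad (Bb, Db, F); C6 is not a chord tone.
It is approached by step up from Bb5 and left by step up to Db6.
Step in, step out in the same direction — a passing tone.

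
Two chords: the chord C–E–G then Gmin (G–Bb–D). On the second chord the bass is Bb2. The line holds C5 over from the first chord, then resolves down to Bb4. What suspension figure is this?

At the second chord the bass is Bb2. The suspended C5 lies a ninth above the bass; after resolving down by step to Bb4, the interval above the bass becomes an octave.
Suspension figures are named by those two intervals: 9–8.

9–8 suspension.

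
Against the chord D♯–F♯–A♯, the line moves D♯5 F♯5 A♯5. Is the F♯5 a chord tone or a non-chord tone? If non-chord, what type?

Chord tone (the third of D# minor triad).

D# minor triad contains D♯, F♯, A♯; F♯ is the third, so it is a chord tone.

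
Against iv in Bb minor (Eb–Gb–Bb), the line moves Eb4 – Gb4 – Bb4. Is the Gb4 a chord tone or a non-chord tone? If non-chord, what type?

Eb minor triad contains Eb, Gb, Bb; Gb is the third, so it is a chord tone.

Chord tone (the third of Eb minor triad).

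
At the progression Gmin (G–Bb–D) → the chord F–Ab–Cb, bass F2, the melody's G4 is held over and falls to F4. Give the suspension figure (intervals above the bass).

At the second chord the bass is F2. The suspended G4 lies a ninth above the bass; after resolving down by step to F4, the interval above the bass becomes an octave.
Suspension figures are named by those two intervals: 9–8.

9–8 suspension.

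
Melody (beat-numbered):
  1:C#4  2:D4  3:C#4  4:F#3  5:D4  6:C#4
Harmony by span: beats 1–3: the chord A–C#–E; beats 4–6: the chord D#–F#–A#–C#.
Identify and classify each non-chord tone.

D4 (beat 2) — neighbor tone; D4 (beat 5) — appoggiatura.

The harmony at that moment is A major triad (A, C#, E); D4 is not a chord tone.
It is approached by step up from C#4 and left by step down to C#4.
Step away and step back to the same note — a neighbor tone (upper neighbor).
The harmony at that moment is D# minor seventh chord (D#, F#, A#, C#); D4 is not a chord tone.
It is approached by leap up from F#3 and left by step down to C#4.
Leap in, step out — an appoggiatura.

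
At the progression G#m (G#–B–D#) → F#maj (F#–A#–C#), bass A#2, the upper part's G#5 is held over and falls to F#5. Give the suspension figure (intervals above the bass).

7–6 suspension.

At the second chord the bass is A#2. The suspended G#5 lies a seventh above the bass; after resolving down by step to F#5, the interval above the bass becomes a sixth.
Suspension figures are named by those two intervals: 7–6.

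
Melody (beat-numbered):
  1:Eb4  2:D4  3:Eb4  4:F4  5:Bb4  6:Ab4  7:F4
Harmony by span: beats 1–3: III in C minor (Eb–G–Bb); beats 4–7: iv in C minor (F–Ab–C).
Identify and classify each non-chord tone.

D4 (beat 2) — neighbor tone; Bb4 (beat 5) — appoggiatura.

The harmony at that moment is Eb major triad (Eb, G, Bb); D4 is not a chord tone.
It is approached by step down from Eb4 and left by step up to Eb4.
Step away and step back to the same note — a neighbor tone (lower neighbor).
The harmony at that moment is F minor triad (F, Ab, C); Bb4 is not a chord tone.
It is approached by leap up from F4 and left by step down to Ab4.
Leap in, step out — an appoggiatura.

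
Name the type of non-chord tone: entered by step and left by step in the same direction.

Passing tone.

Approach: by step. Departure: by step, continuing in the same direction.
Stepwise on both sides with no change of direction means the note fills in the space between two different chord tones — a passing tone. (Had it turned back to its starting note it would be a neighbor tone instead.)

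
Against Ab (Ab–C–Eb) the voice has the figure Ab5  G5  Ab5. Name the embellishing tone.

The harmony at that moment is Ab major triad (Ab, C, Eb); G5 is not a chord tone.
It is approached by step down from Ab5 and left by step up to Ab5.
Step away and step back to the same note — a neighbor tone (lower neighbor).

G5 is a neighbor tone.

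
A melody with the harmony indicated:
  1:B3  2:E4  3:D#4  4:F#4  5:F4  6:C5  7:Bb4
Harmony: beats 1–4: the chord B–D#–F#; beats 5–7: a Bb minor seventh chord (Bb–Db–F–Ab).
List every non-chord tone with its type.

The harmony at that moment is B major triad (B, D#, F#); E4 is not a chord tone.
It is approached by leap up from B3 and left by step down to D#4.
Leap in, step out — an appoggiatura.
The harmony at that moment is Bb minor seventh chord (Bb, Db, F, Ab); C5 is not a chord tone.
It is approached by leap up from F4 and left by step down to Bb4.
Leap in, step out — an appoggiatura.

E4 (beat 2) — appoggiatura; C5 (beat 6) — appoggiatura.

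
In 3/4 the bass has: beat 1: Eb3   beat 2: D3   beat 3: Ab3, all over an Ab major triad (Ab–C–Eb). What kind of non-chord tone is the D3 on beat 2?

The harmony at that moment is Ab major triad (Ab, C, Eb); D3 is not a chord tone.
It is approached by step down from Eb3 and left by leap up to Ab3.
Step in, leap out, on a weak beat — an escape tone.

Escape tone.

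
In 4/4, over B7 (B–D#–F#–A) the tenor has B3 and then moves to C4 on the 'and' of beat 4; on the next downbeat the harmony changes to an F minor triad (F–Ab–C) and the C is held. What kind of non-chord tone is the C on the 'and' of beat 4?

Anticipation.

The harmony at that moment is B dominant seventh chord (B, D#, F#, A); C4 is not a chord tone.
It is approached by step up from B3 and then sustained as the same pitch into the next harmony.
Arriving early and becoming a chord tone when the harmony changes — an anticipation.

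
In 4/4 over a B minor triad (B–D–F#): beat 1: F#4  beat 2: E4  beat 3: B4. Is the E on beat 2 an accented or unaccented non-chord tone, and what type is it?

The harmony at that moment is B minor triad (B, D, F#); E4 is not a chord tone.
It is approached by step down from F#4 and left by leap up to B4.
Step in, leap out — an escape tone.
It falls on a weak beat, so it is unaccented.

Unaccented escape tone.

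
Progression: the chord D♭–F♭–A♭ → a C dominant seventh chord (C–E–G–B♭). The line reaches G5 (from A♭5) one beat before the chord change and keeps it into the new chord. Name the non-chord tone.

The harmony at that moment is D♭ minor triad (D♭, F♭, A♭); G5 is not a chord tone.
It is approached by step down from A♭5 and then sustained as the same pitch into the next harmony.
Arriving early and becoming a chord tone when the harmony changes — an anticipation.

G5 is an anticipation.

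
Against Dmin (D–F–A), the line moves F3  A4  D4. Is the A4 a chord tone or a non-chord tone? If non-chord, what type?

D minor triad contains D, F, A; A is the fifth, so it is a chord tone.

Chord tone (the fifth of D minor triad).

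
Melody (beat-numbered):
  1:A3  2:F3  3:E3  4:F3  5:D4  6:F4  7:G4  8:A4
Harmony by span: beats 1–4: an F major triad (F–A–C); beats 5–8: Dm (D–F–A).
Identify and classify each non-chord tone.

The harmony at that moment is F major triad (F, A, C); E3 is not a chord tone.
It is approached by step down from F3 and left by step up to F3.
Step away and step back to the same note — a neighbor tone (lower neighbor).
The harmony at that moment is D minor triad (D, F, A); G4 is not a chord tone.
It is approached by step up from F4 and left by step up to A4.
Step in, step out in the same direction — a passing tone.

E3 (beat 3) — neighbor tone; G4 (beat 7) — passing tone.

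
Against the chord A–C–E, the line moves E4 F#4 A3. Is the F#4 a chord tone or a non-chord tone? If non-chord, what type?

The harmony at that moment is A minor triad (A, C, E); F#4 is not a chord tone.
It is approached by step up from E4 and left by leap down to A3.
Step in, leap out — an escape tone.

Non-chord tone — an escape tone.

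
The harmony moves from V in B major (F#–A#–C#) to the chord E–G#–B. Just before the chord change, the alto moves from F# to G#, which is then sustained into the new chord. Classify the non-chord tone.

The harmony at that moment is F# major triad (F#, A#, C#); G# is not a chord tone.
It is approached by step up from F# and then sustained as the same pitch into the next harmony.
Arriving early and becoming a chord tone when the harmony changes — an anticipation.

G# is an anticipation.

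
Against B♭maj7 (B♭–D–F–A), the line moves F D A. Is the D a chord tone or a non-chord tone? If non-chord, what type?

Chord tone (the third of Bb major seventh chord).

Bb major seventh chord contains B♭, D, F, A; D is the third, so it is a chord tone.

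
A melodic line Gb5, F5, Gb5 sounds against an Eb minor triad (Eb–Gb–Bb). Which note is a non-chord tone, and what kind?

The harmony at that moment is Eb minor triad (Eb, Gb, Bb); F5 is not a chord tone.
It is approached by step down from Gb5 and left by step up to Gb5.
Step away and step back to the same note — a neighbor tone (lower neighbor).

F5 is a neighbor tone.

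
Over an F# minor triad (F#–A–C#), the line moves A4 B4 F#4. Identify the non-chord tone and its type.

B4 is an escape tone.

The harmony at that moment is F# minor triad (F#, A, C#); B4 is not a chord tone.
It is approached by step up from A4 and left by leap down to F#4.
Step in, leap out — an escape tone.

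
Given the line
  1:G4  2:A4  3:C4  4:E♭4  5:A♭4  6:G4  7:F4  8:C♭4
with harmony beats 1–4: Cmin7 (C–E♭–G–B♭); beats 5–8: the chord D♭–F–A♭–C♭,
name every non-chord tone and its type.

A4 (beat 2) — escape tone; G4 (beat 6) — passing tone.

The harmony at that moment is C minor seventh chord (C, E♭, G, B♭); A4 is not a chord tone.
It is approached by step up from G4 and left by leap down to C4.
Step in, leap out — an escape tone.
The harmony at that moment is D♭ dominant seventh chord (D♭, F, A♭, C♭); G4 is not a chord tone.
It is approached by step down from A♭4 and left by step down to F4.
Step in, step out in the same direction — a passing tone.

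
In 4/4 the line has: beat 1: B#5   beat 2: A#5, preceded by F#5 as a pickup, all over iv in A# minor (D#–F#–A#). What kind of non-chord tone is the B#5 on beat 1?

Appoggiatura.

The harmony at that moment is D# minor triad (D#, F#, A#); B#5 is not a chord tone.
It is approached by leap up from F#5 and left by step down to A#5.
Leap in, step out, metrically accented — an appoggiatura.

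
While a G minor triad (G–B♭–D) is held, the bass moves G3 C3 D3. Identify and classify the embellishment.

C3 is an appoggiatura.

The harmony at that moment is G minor triad (G, B♭, D); C3 is not a chord tone.
It is approached by leap down from G3 and left by step up to D3.
Leap in, step out — an appoggiatura.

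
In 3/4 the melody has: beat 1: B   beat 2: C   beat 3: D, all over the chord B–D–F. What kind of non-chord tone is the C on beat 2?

Passing tone.

The harmony at that moment is B diminished triad (B, D, F); C is not a chord tone.
It is approached by step up from B and left by step up to D.
Step in, step out in the same direction — a passing tone.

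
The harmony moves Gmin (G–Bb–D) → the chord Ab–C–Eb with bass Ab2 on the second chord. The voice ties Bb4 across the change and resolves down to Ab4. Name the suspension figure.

9–8 suspension.

At the second chord the bass is Ab2. The suspended Bb4 lies a ninth above the bass; after resolving down by step to Ab4, the interval above the bass becomes an octave.
Suspension figures are named by those two intervals: 9–8.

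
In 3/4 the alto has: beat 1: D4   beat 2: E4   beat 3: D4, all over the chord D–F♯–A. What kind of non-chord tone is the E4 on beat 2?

The harmony at that moment is D major triad (D, F♯, A); E4 is not a chord tone.
It is approached by step up from D4 and left by step down to D4.
Step away and step back to the same note — a neighbor tone (upper neighbor).

Upper neighbor tone.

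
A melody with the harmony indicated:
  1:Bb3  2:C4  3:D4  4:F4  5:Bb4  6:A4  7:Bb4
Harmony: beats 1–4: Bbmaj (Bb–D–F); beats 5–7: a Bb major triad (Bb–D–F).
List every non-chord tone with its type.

The harmony at that moment is Bb major triad (Bb, D, F); C4 is not a chord tone.
It is approached by step up from Bb3 and left by step up to D4.
Step in, step out in the same direction — a passing tone.
The harmony at that moment is Bb major triad (Bb, D, F); A4 is not a chord tone.
It is approached by step down from Bb4 and left by step up to Bb4.
Step away and step back to the same note — a neighbor tone (lower neighbor).

C4 (beat 2) — passing tone; A4 (beat 6) — neighbor tone.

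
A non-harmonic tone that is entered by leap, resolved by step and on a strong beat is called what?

Appoggiatura.

Approach: by leap. Departure: by step. Metric position: strong.
Leap in, step out, in a metrically strong position — an appoggiatura. (It is the mirror image of the escape tone, which steps in and leaps out from a weak position.)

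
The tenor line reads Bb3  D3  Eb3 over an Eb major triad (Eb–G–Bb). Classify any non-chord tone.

The harmony at that moment is Eb major triad (Eb, G, Bb); D3 is not a chord tone.
It is approached by leap down from Bb3 and left by step up to Eb3.
Leap in, step out — an appoggiatura.

D3 is an appoggiatura.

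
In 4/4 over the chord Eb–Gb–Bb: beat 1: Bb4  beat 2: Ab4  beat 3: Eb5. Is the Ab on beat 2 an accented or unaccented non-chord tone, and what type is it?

Unaccented escape tone.

The harmony at that moment is Eb minor triad (Eb, Gb, Bb); Ab4 is not a chord tone.
It is approached by step down from Bb4 and left by leap up to Eb5.
Step in, leap out — an escape tone.
It falls on a weak beat, so it is unaccented.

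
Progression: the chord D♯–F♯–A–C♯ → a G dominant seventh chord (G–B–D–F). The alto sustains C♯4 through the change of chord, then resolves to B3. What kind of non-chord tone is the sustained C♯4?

The harmony at that moment is G dominant seventh chord (G, B, D, F); C♯4 is not a chord tone.
It is held over (the same pitch as the preceding C♯4) and left by step down to B3.
Held over from the previous chord and resolving down by step — a suspension.

C♯4 is a suspension.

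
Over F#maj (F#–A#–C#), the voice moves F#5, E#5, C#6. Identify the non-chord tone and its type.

The harmony at that moment is F# major triad (F#, A#, C#); E#5 is not a chord tone.
It is approached by step down from F#5 and left by leap up to C#6.
Step in, leap out — an escape tone.

E#5 is an escape tone.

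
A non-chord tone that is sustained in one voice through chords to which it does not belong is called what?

Pedal tone.

Approach: none. Departure: none — a single pitch is sustained while the chords change around it, passing through harmonies that do not contain it.
No melodic motion at all; the dissonance is created entirely by the moving harmonies against the stationary note — a pedal tone (pedal point).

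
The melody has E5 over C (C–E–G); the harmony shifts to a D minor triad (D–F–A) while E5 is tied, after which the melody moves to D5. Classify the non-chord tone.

E5 is a suspension.

The harmony at that moment is D minor triad (D, F, A); E5 is not a chord tone.
It is held over (the same pitch as the preceding E5) and left by step down to D5.
Held over from the previous chord and resolving down by step — a suspension.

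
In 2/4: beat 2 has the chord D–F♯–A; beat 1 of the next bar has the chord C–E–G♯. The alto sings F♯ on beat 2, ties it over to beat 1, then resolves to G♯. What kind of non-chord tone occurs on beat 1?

The harmony at that moment is C augmented triad (C, E, G♯); F♯ is not a chord tone.
It is held over (the same pitch as the preceding F♯) and left by step up to G♯.
Held over from the previous chord and resolving up by step — a retardation.

Retardation.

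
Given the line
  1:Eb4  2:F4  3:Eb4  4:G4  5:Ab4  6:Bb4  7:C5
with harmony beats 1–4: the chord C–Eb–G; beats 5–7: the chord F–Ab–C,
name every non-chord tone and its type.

F4 (beat 2) — neighbor tone; Bb4 (beat 6) — passing tone.

The harmony at that moment is C minor triad (C, Eb, G); F4 is not a chord tone.
It is approached by step up from Eb4 and left by step down to Eb4.
Step away and step back to the same note — a neighbor tone (upper neighbor).
The harmony at that moment is F minor triad (F, Ab, C); Bb4 is not a chord tone.
It is approached by step up from Ab4 and left by step up to C5.
Step in, step out in the same direction — a passing tone.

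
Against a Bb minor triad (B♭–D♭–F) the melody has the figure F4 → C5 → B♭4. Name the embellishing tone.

The harmony at that moment is B♭ minor triad (B♭, D♭, F); C5 is not a chord tone.
It is approached by leap up from F4 and left by step down to B♭4.
Leap in, step out — an appoggiatura.

C5 is an appoggiatura.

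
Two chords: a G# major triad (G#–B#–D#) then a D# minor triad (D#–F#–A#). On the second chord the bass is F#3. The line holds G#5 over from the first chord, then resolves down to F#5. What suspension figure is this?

9–8 suspension.

At the second chord the bass is F#3. The suspended G#5 lies a ninth above the bass; after resolving down by step to F#5, the interval above the bass becomes an octave.
Suspension figures are named by those two intervals: 9–8.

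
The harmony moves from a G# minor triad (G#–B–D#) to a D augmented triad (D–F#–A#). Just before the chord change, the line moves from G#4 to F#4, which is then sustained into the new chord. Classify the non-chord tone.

The harmony at that moment is G# minor triad (G#, B, D#); F#4 is not a chord tone.
It is approached by step down from G#4 and then sustained as the same pitch into the next harmony.
Arriving early and becoming a chord tone when the harmony changes — an anticipation.

F#4 is an anticipation.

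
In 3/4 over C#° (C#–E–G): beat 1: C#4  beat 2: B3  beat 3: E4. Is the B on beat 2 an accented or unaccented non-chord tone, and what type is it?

Unaccented escape tone.

The harmony at that moment is C# diminished triad (C#, E, G); B3 is not a chord tone.
It is approached by step down from C#4 and left by leap up to E4.
Step in, leap out — an escape tone.
It falls on a weak beat, so it is unaccented.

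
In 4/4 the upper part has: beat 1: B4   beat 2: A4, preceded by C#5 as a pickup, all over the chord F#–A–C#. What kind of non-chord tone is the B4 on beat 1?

Passing tone.

The harmony at that moment is F# minor triad (F#, A, C#); B4 is not a chord tone.
It is approached by step down from C#5 and left by step down to A4.
Step in, step out in the same direction — a passing tone.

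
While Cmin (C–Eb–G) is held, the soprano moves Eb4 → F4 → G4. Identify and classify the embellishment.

The harmony at that moment is C minor triad (C, Eb, G); F4 is not a chord tone.
It is approached by step up from Eb4 and left by step up to G4.
Step in, step out in the same direction — a passing tone.

F4 is a passing tone.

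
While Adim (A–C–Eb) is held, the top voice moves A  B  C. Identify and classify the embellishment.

B is a passing tone.

The harmony at that moment is A diminished triad (A, C, Eb); B is not a chord tone.
It is approached by step up from A and left by step up to C.
Step in, step out in the same direction — a passing tone.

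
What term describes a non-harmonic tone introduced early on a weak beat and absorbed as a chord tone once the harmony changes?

Anticipation.

Approach: ahead of the chord change (typically by step), so it is dissonant against the current harmony. Departure: none — the same pitch is restated or held and is a chord tone of the new harmony.
Dissonant first, consonant once the harmony catches up: the note simply arrives early — an anticipation. (The reverse timing, consonant first and dissonant after the change, would be a suspension or retardation.)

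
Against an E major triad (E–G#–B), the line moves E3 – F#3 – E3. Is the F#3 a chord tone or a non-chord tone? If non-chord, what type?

The harmony at that moment is E major triad (E, G#, B); F#3 is not a chord tone.
It is approached by step up from E3 and left by step down to E3.
Step away and step back to the same note — a neighbor tone (upper neighbor).

Non-chord tone — a neighbor tone.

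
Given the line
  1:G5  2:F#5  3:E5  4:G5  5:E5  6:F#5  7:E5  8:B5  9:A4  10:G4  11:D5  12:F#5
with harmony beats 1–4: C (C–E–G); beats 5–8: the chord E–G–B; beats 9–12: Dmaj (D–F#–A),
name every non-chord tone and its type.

The harmony at that moment is C major triad (C, E, G); F#5 is not a chord tone.
It is approached by step down from G5 and left by step down to E5.
Step in, step out in the same direction — a passing tone.
The harmony at that moment is E minor triad (E, G, B); F#5 is not a chord tone.
It is approached by step up from E5 and left by step down to E5.
Step away and step back to the same note — a neighbor tone (upper neighbor).
The harmony at that moment is D major triad (D, F#, A); G4 is not a chord tone.
It is approached by step down from A4 and left by leap up to D5.
Step in, leap out — an escape tone.

F#5 (beat 2) — passing tone; F#5 (beat 6) — neighbor tone; G4 (beat 10) — escape tone.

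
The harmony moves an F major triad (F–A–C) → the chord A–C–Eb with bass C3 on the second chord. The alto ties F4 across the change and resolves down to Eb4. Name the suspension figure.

At the second chord the bass is C3. The suspended F4 lies a fourth above the bass; after resolving down by step to Eb4, the interval above the bass becomes a third.
Suspension figures are named by those two intervals: 4–3.

4–3 suspension.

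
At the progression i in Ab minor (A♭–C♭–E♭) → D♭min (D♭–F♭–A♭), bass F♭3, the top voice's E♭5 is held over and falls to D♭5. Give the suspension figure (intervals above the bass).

At the second chord the bass is F♭3. The suspended E♭5 lies a seventh above the bass; after resolving down by step to D♭5, the interval above the bass becomes a sixth.
Suspension figures are named by those two intervals: 7–6.

7–6 suspension.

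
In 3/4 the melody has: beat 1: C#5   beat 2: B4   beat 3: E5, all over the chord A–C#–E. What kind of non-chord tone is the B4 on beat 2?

The harmony at that moment is A major triad (A, C#, E); B4 is not a chord tone.
It is approached by step down from C#5 and left by leap up to E5.
Step in, leap out, on a weak beat — an escape tone.

Escape tone.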